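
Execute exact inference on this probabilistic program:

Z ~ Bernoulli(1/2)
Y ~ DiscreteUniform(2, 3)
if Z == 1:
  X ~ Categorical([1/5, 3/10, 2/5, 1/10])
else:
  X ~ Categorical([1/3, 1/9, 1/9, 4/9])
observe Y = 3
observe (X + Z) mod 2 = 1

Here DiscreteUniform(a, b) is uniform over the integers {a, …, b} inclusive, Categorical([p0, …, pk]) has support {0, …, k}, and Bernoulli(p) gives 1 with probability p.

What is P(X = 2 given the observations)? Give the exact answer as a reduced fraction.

P(X = 2 | obs) = 9/26

Enumerate traces; 4 have nonzero weight after conditioning:
  (Z=0, Y=3, X=1) weight 1/36
  (Z=0, Y=3, X=3) weight 1/9
  (Z=1, Y=3, X=0) weight 1/20
  (Z=1, Y=3, X=2) weight 1/10
Group by X:
  weight(X=0) = 1/20
  weight(X=1) = 1/36
  weight(X=2) = 1/10
  weight(X=3) = 1/9
Total weight = 1/20 + 1/36 + 1/10 + 1/9 = 13/45
P(X=0 | obs) = 1/20 / 13/45 = 9/52
P(X=1 | obs) = 1/36 / 13/45 = 5/52
P(X=2 | obs) = 1/10 / 13/45 = 9/26
P(X=3 | obs) = 1/9 / 13/45 = 5/13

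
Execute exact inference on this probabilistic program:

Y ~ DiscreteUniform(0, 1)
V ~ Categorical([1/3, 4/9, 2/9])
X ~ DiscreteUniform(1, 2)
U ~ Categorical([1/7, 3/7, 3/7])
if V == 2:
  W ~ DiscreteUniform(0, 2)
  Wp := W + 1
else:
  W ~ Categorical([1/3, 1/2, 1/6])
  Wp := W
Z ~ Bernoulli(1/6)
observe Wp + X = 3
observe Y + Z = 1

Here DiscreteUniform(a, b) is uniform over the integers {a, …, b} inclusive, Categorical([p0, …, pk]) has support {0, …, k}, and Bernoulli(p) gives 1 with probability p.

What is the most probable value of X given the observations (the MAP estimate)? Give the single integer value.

argmax_v P(X = v | obs) = 2

Enumerate traces; 36 have nonzero weight after conditioning:
  (Y=0, V=0, X=1, U=0, W=2, Z=1) weight 1/3024
  (Y=0, V=0, X=1, U=1, W=2, Z=1) weight 1/1008
  (Y=0, V=0, X=1, U=2, W=2, Z=1) weight 1/1008
  (Y=0, V=0, X=2, U=0, W=1, Z=1) weight 1/1008
  (Y=0, V=0, X=2, U=1, W=1, Z=1) weight 1/336
  (Y=0, V=0, X=2, U=2, W=1, Z=1) weight 1/336
  (Y=0, V=1, X=1, U=0, W=2, Z=1) weight 1/2268
  (Y=0, V=1, X=1, U=1, W=2, Z=1) weight 1/756
  … 28 more
Group by X:
  weight(X=1) = 11/216
  weight(X=2) = 25/216
Total weight = 11/216 + 25/216 = 1/6
P(X=1 | obs) = 11/216 / 1/6 = 11/36
P(X=2 | obs) = 25/216 / 1/6 = 25/36
argmax = 2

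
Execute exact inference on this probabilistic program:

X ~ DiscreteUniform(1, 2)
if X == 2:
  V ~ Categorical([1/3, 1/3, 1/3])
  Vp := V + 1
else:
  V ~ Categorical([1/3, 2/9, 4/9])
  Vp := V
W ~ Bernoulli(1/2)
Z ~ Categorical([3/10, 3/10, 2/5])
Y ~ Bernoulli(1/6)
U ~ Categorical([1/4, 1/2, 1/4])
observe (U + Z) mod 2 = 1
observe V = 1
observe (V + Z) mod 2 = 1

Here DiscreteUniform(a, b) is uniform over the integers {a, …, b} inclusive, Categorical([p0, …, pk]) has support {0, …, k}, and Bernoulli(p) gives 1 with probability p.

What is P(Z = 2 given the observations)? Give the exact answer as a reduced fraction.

Enumerate traces; 16 have nonzero weight after conditioning:
  (X=1, V=1, W=0, Z=0, Y=0, U=1) weight 1/144
  (X=1, V=1, W=0, Z=0, Y=1, U=1) weight 1/720
  (X=1, V=1, W=0, Z=2, Y=0, U=1) weight 1/108
  (X=1, V=1, W=0, Z=2, Y=1, U=1) weight 1/540
  (X=1, V=1, W=1, Z=0, Y=0, U=1) weight 1/144
  (X=1, V=1, W=1, Z=0, Y=1, U=1) weight 1/720
  (X=1, V=1, W=1, Z=2, Y=0, U=1) weight 1/108
  (X=1, V=1, W=1, Z=2, Y=1, U=1) weight 1/540
  … 8 more
Group by Z:
  weight(Z=0) = 1/24
  weight(Z=2) = 1/18
Total weight = 1/24 + 1/18 = 7/72
P(Z=0 | obs) = 1/24 / 7/72 = 3/7
P(Z=2 | obs) = 1/18 / 7/72 = 4/7

P(Z = 2 | obs) = 4/7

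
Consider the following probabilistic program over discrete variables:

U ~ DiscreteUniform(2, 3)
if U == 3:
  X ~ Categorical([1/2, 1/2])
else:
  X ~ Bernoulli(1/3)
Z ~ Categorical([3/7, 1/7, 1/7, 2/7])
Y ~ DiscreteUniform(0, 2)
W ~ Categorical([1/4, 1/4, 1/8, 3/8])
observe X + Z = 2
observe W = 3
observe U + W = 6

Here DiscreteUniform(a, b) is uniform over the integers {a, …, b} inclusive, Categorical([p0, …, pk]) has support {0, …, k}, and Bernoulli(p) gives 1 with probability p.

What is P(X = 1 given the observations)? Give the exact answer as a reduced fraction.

P(X = 1 | obs) = 1/2

Enumerate traces; 6 have nonzero weight after conditioning:
  (U=3, X=0, Z=2, Y=0, W=3) weight 1/224
  (U=3, X=0, Z=2, Y=1, W=3) weight 1/224
  (U=3, X=0, Z=2, Y=2, W=3) weight 1/224
  (U=3, X=1, Z=1, Y=0, W=3) weight 1/224
  (U=3, X=1, Z=1, Y=1, W=3) weight 1/224
  (U=3, X=1, Z=1, Y=2, W=3) weight 1/224
Group by X:
  weight(X=0) = 3/224
  weight(X=1) = 3/224
Total weight = 3/224 + 3/224 = 3/112
P(X=0 | obs) = 3/224 / 3/112 = 1/2
P(X=1 | obs) = 3/224 / 3/112 = 1/2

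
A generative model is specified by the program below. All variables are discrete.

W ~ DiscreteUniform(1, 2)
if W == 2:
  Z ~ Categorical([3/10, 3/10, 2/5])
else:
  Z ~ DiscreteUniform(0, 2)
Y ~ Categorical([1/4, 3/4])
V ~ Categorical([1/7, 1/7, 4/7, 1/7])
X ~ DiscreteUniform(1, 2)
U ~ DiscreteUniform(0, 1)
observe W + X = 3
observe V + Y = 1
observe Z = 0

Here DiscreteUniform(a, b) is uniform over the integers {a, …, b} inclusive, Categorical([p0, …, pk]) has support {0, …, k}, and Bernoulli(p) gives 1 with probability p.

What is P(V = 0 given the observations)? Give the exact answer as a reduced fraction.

P(V = 0 | obs) = 3/4

Enumerate traces; 8 have nonzero weight after conditioning:
  (W=1, Z=0, Y=0, V=1, X=2, U=0) weight 1/672
  (W=1, Z=0, Y=0, V=1, X=2, U=1) weight 1/672
  (W=1, Z=0, Y=1, V=0, X=2, U=0) weight 1/224
  (W=1, Z=0, Y=1, V=0, X=2, U=1) weight 1/224
  (W=2, Z=0, Y=0, V=1, X=1, U=0) weight 3/2240
  (W=2, Z=0, Y=0, V=1, X=1, U=1) weight 3/2240
  (W=2, Z=0, Y=1, V=0, X=1, U=0) weight 9/2240
  (W=2, Z=0, Y=1, V=0, X=1, U=1) weight 9/2240
Group by V:
  weight(V=0) = 19/1120
  weight(V=1) = 19/3360
Total weight = 19/1120 + 19/3360 = 19/840
P(V=0 | obs) = 19/1120 / 19/840 = 3/4
P(V=1 | obs) = 19/3360 / 19/840 = 1/4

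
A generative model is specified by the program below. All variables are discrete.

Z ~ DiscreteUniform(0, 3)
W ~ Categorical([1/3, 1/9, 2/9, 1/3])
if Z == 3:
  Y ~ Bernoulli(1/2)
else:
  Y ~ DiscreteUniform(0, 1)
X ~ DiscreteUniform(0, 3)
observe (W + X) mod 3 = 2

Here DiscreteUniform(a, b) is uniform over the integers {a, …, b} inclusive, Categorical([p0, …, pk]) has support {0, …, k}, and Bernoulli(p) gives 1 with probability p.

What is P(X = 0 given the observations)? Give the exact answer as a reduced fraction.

P(X = 0 | obs) = 2/11

Enumerate traces; 40 have nonzero weight after conditioning:
  (Z=0, W=0, Y=0, X=2) weight 1/96
  (Z=0, W=0, Y=1, X=2) weight 1/96
  (Z=0, W=1, Y=0, X=1) weight 1/288
  (Z=0, W=1, Y=1, X=1) weight 1/288
  (Z=0, W=2, Y=0, X=0) weight 1/144
  (Z=0, W=2, Y=0, X=3) weight 1/144
  (Z=0, W=2, Y=1, X=0) weight 1/144
  (Z=0, W=2, Y=1, X=3) weight 1/144
  … 32 more
Group by X:
  weight(X=0) = 1/18
  weight(X=1) = 1/36
  weight(X=2) = 1/6
  weight(X=3) = 1/18
Total weight = 1/18 + 1/36 + 1/6 + 1/18 = 11/36
P(X=0 | obs) = 1/18 / 11/36 = 2/11
P(X=1 | obs) = 1/36 / 11/36 = 1/11
P(X=2 | obs) = 1/6 / 11/36 = 6/11
P(X=3 | obs) = 1/18 / 11/36 = 2/11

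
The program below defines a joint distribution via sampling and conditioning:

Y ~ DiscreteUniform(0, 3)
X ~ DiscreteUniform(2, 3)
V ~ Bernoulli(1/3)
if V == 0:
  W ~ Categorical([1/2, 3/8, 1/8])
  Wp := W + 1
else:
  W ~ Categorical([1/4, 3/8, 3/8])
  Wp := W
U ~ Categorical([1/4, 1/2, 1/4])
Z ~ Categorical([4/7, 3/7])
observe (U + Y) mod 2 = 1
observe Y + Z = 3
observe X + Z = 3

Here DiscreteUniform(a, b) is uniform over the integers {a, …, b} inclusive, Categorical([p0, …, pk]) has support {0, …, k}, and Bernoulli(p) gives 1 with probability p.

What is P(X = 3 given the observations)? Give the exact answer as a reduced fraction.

P(X = 3 | obs) = 4/7

Enumerate traces; 18 have nonzero weight after conditioning:
  (Y=2, X=2, V=0, W=0, U=1, Z=1) weight 1/112
  (Y=2, X=2, V=0, W=1, U=1, Z=1) weight 3/448
  (Y=2, X=2, V=0, W=2, U=1, Z=1) weight 1/448
  (Y=2, X=2, V=1, W=0, U=1, Z=1) weight 1/448
  (Y=2, X=2, V=1, W=1, U=1, Z=1) weight 3/896
  (Y=2, X=2, V=1, W=2, U=1, Z=1) weight 3/896
  (Y=3, X=3, V=0, W=0, U=0, Z=0) weight 1/168
  (Y=3, X=3, V=0, W=0, U=2, Z=0) weight 1/168
  … 10 more
Group by X:
  weight(X=2) = 3/112
  weight(X=3) = 1/28
Total weight = 3/112 + 1/28 = 1/16
P(X=2 | obs) = 3/112 / 1/16 = 3/7
P(X=3 | obs) = 1/28 / 1/16 = 4/7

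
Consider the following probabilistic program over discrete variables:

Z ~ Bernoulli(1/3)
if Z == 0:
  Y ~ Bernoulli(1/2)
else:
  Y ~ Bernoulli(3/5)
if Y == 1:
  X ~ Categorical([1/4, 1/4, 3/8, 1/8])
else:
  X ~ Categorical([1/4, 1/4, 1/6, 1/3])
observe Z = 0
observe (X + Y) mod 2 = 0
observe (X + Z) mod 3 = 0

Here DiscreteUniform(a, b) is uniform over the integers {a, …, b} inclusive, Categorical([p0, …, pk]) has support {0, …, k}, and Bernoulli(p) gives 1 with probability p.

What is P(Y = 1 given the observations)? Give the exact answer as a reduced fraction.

P(Y = 1 | obs) = 1/3

Enumerate traces; 2 have nonzero weight after conditioning:
  (Z=0, Y=0, X=0) weight 1/12
  (Z=0, Y=1, X=3) weight 1/24
Group by Y:
  weight(Y=0) = 1/12
  weight(Y=1) = 1/24
Total weight = 1/12 + 1/24 = 1/8
P(Y=0 | obs) = 1/12 / 1/8 = 2/3
P(Y=1 | obs) = 1/24 / 1/8 = 1/3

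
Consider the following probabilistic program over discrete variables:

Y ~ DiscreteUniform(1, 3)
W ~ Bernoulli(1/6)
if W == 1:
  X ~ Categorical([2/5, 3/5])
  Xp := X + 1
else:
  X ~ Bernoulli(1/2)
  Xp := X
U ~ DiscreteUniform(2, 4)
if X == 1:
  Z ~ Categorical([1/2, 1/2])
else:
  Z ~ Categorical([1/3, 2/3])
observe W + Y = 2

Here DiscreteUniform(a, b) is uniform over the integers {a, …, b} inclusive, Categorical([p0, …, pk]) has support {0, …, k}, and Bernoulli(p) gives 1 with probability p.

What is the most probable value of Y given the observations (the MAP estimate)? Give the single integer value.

argmax_v P(Y = v | obs) = 2

Enumerate traces; 24 have nonzero weight after conditioning:
  (Y=1, W=1, X=0, U=2, Z=0) weight 1/405
  (Y=1, W=1, X=0, U=2, Z=1) weight 2/405
  (Y=1, W=1, X=0, U=3, Z=0) weight 1/405
  (Y=1, W=1, X=0, U=3, Z=1) weight 2/405
  (Y=1, W=1, X=0, U=4, Z=0) weight 1/405
  (Y=1, W=1, X=0, U=4, Z=1) weight 2/405
  (Y=1, W=1, X=1, U=2, Z=0) weight 1/180
  (Y=1, W=1, X=1, U=2, Z=1) weight 1/180
  (Y=2, W=0, X=0, U=2, Z=0) weight 5/324
  … 15 more
Group by Y:
  weight(Y=1) = 1/18
  weight(Y=2) = 5/18
Total weight = 1/18 + 5/18 = 1/3
P(Y=1 | obs) = 1/18 / 1/3 = 1/6
P(Y=2 | obs) = 5/18 / 1/3 = 5/6
argmax = 2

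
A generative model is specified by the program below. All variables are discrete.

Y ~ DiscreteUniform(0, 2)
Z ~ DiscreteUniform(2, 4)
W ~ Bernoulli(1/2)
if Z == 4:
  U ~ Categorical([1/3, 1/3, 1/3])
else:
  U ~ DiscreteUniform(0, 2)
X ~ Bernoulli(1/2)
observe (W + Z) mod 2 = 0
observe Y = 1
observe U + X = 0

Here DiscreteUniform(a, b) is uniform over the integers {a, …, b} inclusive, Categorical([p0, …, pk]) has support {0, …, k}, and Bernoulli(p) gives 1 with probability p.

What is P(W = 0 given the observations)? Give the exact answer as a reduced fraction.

P(W = 0 | obs) = 2/3

Enumerate traces; 3 have nonzero weight after conditioning:
  (Y=1, Z=2, W=0, U=0, X=0) weight 1/108
  (Y=1, Z=3, W=1, U=0, X=0) weight 1/108
  (Y=1, Z=4, W=0, U=0, X=0) weight 1/108
Group by W:
  weight(W=0) = 1/54
  weight(W=1) = 1/108
Total weight = 1/54 + 1/108 = 1/36
P(W=0 | obs) = 1/54 / 1/36 = 2/3
P(W=1 | obs) = 1/108 / 1/36 = 1/3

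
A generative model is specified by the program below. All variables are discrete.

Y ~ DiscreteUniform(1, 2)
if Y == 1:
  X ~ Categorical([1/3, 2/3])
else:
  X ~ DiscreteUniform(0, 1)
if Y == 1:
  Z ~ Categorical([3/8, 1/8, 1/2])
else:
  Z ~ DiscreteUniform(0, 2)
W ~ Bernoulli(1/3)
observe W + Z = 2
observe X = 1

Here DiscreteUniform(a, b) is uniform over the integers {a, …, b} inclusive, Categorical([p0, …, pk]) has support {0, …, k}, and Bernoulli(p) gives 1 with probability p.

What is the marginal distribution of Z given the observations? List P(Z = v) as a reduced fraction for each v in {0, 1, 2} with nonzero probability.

Enumerate traces; 4 have nonzero weight after conditioning:
  (Y=1, X=1, Z=1, W=1) weight 1/72
  (Y=1, X=1, Z=2, W=0) weight 1/9
  (Y=2, X=1, Z=1, W=1) weight 1/36
  (Y=2, X=1, Z=2, W=0) weight 1/18
Group by Z:
  weight(Z=1) = 1/24
  weight(Z=2) = 1/6
Total weight = 1/24 + 1/6 = 5/24
P(Z=1 | obs) = 1/24 / 5/24 = 1/5
P(Z=2 | obs) = 1/6 / 5/24 = 4/5

P(Z=1) = 1/5, P(Z=2) = 4/5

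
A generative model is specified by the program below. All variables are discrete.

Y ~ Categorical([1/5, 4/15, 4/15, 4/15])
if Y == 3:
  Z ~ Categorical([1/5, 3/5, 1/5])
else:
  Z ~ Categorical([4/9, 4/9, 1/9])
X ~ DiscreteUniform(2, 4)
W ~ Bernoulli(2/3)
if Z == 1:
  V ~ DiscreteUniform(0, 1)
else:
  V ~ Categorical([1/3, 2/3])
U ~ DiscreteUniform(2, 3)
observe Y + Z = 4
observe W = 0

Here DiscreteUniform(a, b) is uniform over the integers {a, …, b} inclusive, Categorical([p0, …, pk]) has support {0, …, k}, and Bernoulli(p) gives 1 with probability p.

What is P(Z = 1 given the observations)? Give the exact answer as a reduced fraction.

P(Z = 1 | obs) = 27/32

Enumerate traces; 24 have nonzero weight after conditioning:
  (Y=2, Z=2, X=2, W=0, V=0, U=2) weight 2/3645
  (Y=2, Z=2, X=2, W=0, V=0, U=3) weight 2/3645
  (Y=2, Z=2, X=2, W=0, V=1, U=2) weight 4/3645
  (Y=2, Z=2, X=2, W=0, V=1, U=3) weight 4/3645
  (Y=2, Z=2, X=3, W=0, V=0, U=2) weight 2/3645
  (Y=2, Z=2, X=3, W=0, V=0, U=3) weight 2/3645
  (Y=2, Z=2, X=3, W=0, V=1, U=2) weight 4/3645
  (Y=2, Z=2, X=3, W=0, V=1, U=3) weight 4/3645
  (Y=3, Z=1, X=2, W=0, V=0, U=2) weight 1/225
  … 15 more
Group by Z:
  weight(Z=1) = 4/75
  weight(Z=2) = 4/405
Total weight = 4/75 + 4/405 = 128/2025
P(Z=1 | obs) = 4/75 / 128/2025 = 27/32
P(Z=2 | obs) = 4/405 / 128/2025 = 5/32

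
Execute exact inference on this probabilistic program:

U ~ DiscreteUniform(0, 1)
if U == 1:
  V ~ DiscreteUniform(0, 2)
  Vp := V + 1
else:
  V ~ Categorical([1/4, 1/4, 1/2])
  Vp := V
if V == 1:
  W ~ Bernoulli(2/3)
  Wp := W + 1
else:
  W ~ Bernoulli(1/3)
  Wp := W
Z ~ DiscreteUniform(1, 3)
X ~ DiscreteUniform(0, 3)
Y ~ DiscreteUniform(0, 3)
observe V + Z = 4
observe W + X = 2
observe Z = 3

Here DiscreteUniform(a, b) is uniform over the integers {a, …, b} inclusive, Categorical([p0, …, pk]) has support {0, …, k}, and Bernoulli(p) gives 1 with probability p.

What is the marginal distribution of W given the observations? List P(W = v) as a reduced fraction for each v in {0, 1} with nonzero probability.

P(W=0) = 1/3, P(W=1) = 2/3

Enumerate traces; 16 have nonzero weight after conditioning:
  (U=0, V=1, W=0, Z=3, X=2, Y=0) weight 1/1152
  (U=0, V=1, W=0, Z=3, X=2, Y=1) weight 1/1152
  (U=0, V=1, W=0, Z=3, X=2, Y=2) weight 1/1152
  (U=0, V=1, W=0, Z=3, X=2, Y=3) weight 1/1152
  (U=0, V=1, W=1, Z=3, X=1, Y=0) weight 1/576
  (U=0, V=1, W=1, Z=3, X=1, Y=1) weight 1/576
  (U=0, V=1, W=1, Z=3, X=1, Y=2) weight 1/576
  (U=0, V=1, W=1, Z=3, X=1, Y=3) weight 1/576
  … 8 more
Group by W:
  weight(W=0) = 7/864
  weight(W=1) = 7/432
Total weight = 7/864 + 7/432 = 7/288
P(W=0 | obs) = 7/864 / 7/288 = 1/3
P(W=1 | obs) = 7/432 / 7/288 = 2/3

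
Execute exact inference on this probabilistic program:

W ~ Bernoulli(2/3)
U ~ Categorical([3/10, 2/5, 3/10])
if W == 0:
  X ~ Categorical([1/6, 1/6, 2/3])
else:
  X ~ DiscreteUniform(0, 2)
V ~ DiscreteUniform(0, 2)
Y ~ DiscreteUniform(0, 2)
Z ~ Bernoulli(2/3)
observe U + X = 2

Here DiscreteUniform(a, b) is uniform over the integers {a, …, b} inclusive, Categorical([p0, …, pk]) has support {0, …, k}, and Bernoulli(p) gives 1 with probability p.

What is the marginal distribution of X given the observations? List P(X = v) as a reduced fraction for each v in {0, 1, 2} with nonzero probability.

P(X=0) = 15/59, P(X=1) = 20/59, P(X=2) = 24/59

Enumerate traces; 108 have nonzero weight after conditioning:
  (W=0, U=0, X=2, V=0, Y=0, Z=0) weight 1/405
  (W=0, U=0, X=2, V=0, Y=0, Z=1) weight 2/405
  (W=0, U=0, X=2, V=0, Y=1, Z=0) weight 1/405
  (W=0, U=0, X=2, V=0, Y=1, Z=1) weight 2/405
  (W=0, U=0, X=2, V=0, Y=2, Z=0) weight 1/405
  (W=0, U=0, X=2, V=0, Y=2, Z=1) weight 2/405
  (W=0, U=0, X=2, V=1, Y=0, Z=0) weight 1/405
  (W=0, U=0, X=2, V=1, Y=0, Z=1) weight 2/405
  (W=0, U=1, X=1, V=0, Y=0, Z=0) weight 1/1215
  (W=0, U=2, X=0, V=0, Y=0, Z=0) weight 1/1620
  … 98 more
Group by X:
  weight(X=0) = 1/12
  weight(X=1) = 1/9
  weight(X=2) = 2/15
Total weight = 1/12 + 1/9 + 2/15 = 59/180
P(X=0 | obs) = 1/12 / 59/180 = 15/59
P(X=1 | obs) = 1/9 / 59/180 = 20/59
P(X=2 | obs) = 2/15 / 59/180 = 24/59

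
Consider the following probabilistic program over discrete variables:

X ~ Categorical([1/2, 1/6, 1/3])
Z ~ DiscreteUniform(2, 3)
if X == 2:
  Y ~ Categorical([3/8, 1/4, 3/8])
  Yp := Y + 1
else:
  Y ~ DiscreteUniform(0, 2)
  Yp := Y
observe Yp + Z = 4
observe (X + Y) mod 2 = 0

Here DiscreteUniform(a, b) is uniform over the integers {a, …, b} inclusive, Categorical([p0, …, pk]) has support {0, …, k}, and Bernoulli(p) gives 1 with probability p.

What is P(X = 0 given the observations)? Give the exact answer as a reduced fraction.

P(X = 0 | obs) = 12/25

Enumerate traces; 3 have nonzero weight after conditioning:
  (X=0, Z=2, Y=2) weight 1/12
  (X=1, Z=3, Y=1) weight 1/36
  (X=2, Z=3, Y=0) weight 1/16
Group by X:
  weight(X=0) = 1/12
  weight(X=1) = 1/36
  weight(X=2) = 1/16
Total weight = 1/12 + 1/36 + 1/16 = 25/144
P(X=0 | obs) = 1/12 / 25/144 = 12/25
P(X=1 | obs) = 1/36 / 25/144 = 4/25
P(X=2 | obs) = 1/16 / 25/144 = 9/25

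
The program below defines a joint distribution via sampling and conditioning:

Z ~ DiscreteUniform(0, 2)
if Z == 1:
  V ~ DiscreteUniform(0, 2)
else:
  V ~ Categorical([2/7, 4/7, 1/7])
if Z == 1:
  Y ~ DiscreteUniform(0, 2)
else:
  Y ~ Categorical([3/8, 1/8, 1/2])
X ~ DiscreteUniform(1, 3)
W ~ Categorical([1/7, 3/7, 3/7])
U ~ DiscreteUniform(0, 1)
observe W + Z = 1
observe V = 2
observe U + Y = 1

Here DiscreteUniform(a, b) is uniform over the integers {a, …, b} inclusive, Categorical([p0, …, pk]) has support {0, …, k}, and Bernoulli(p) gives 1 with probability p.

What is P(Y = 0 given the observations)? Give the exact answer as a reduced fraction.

P(Y = 0 | obs) = 137/220

Enumerate traces; 12 have nonzero weight after conditioning:
  (Z=0, V=2, Y=0, X=1, W=1, U=1) weight 1/784
  (Z=0, V=2, Y=0, X=2, W=1, U=1) weight 1/784
  (Z=0, V=2, Y=0, X=3, W=1, U=1) weight 1/784
  (Z=0, V=2, Y=1, X=1, W=1, U=0) weight 1/2352
  (Z=0, V=2, Y=1, X=2, W=1, U=0) weight 1/2352
  (Z=0, V=2, Y=1, X=3, W=1, U=0) weight 1/2352
  (Z=1, V=2, Y=0, X=1, W=0, U=1) weight 1/1134
  (Z=1, V=2, Y=0, X=2, W=0, U=1) weight 1/1134
  … 4 more
Group by Y:
  weight(Y=0) = 137/21168
  weight(Y=1) = 83/21168
Total weight = 137/21168 + 83/21168 = 55/5292
P(Y=0 | obs) = 137/21168 / 55/5292 = 137/220
P(Y=1 | obs) = 83/21168 / 55/5292 = 83/220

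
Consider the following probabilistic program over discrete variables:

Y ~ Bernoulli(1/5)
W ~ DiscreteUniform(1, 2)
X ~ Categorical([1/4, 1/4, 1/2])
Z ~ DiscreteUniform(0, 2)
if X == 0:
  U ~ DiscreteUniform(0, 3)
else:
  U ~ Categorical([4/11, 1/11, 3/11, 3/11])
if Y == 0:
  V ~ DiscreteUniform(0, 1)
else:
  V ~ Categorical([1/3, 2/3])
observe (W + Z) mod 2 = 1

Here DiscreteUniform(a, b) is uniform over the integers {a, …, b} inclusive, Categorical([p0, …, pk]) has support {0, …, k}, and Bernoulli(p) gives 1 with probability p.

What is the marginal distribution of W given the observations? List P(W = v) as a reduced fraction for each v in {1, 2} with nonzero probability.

P(W=1) = 2/3, P(W=2) = 1/3

Enumerate traces; 144 have nonzero weight after conditioning:
  (Y=0, W=1, X=0, Z=0, U=0, V=0) weight 1/240
  (Y=0, W=1, X=0, Z=0, U=0, V=1) weight 1/240
  (Y=0, W=1, X=0, Z=0, U=1, V=0) weight 1/240
  (Y=0, W=1, X=0, Z=0, U=1, V=1) weight 1/240
  (Y=0, W=1, X=0, Z=0, U=2, V=0) weight 1/240
  (Y=0, W=1, X=0, Z=0, U=2, V=1) weight 1/240
  (Y=0, W=1, X=0, Z=0, U=3, V=0) weight 1/240
  (Y=0, W=1, X=0, Z=0, U=3, V=1) weight 1/240
  (Y=0, W=2, X=0, Z=1, U=0, V=0) weight 1/240
  … 135 more
Group by W:
  weight(W=1) = 1/3
  weight(W=2) = 1/6
Total weight = 1/3 + 1/6 = 1/2
P(W=1 | obs) = 1/3 / 1/2 = 2/3
P(W=2 | obs) = 1/6 / 1/2 = 1/3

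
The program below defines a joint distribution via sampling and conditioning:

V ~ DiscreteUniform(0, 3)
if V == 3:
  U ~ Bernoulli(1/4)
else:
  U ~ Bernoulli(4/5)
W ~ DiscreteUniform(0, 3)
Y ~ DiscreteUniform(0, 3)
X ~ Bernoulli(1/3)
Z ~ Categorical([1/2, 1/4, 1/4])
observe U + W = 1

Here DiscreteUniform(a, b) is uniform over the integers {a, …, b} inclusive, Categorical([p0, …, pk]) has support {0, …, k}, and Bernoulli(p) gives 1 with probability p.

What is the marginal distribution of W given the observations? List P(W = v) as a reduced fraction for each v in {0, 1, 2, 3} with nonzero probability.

Enumerate traces; 192 have nonzero weight after conditioning:
  (V=0, U=0, W=1, Y=0, X=0, Z=0) weight 1/960
  (V=0, U=0, W=1, Y=0, X=0, Z=1) weight 1/1920
  (V=0, U=0, W=1, Y=0, X=0, Z=2) weight 1/1920
  (V=0, U=0, W=1, Y=0, X=1, Z=0) weight 1/1920
  (V=0, U=0, W=1, Y=0, X=1, Z=1) weight 1/3840
  (V=0, U=0, W=1, Y=0, X=1, Z=2) weight 1/3840
  (V=0, U=0, W=1, Y=1, X=0, Z=0) weight 1/960
  (V=0, U=0, W=1, Y=1, X=0, Z=1) weight 1/1920
  (V=0, U=1, W=0, Y=0, X=0, Z=0) weight 1/240
  … 183 more
Group by W:
  weight(W=0) = 53/320
  weight(W=1) = 27/320
Total weight = 53/320 + 27/320 = 1/4
P(W=0 | obs) = 53/320 / 1/4 = 53/80
P(W=1 | obs) = 27/320 / 1/4 = 27/80

P(W=0) = 53/80, P(W=1) = 27/80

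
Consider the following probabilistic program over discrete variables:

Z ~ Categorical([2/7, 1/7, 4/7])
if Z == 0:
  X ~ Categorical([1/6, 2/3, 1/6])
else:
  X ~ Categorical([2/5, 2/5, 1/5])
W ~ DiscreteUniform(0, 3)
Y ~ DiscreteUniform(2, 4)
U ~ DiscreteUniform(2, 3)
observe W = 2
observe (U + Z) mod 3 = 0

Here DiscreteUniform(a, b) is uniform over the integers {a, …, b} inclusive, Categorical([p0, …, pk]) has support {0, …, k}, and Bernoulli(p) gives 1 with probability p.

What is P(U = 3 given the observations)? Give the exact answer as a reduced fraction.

P(U = 3 | obs) = 2/3

Enumerate traces; 18 have nonzero weight after conditioning:
  (Z=0, X=0, W=2, Y=2, U=3) weight 1/504
  (Z=0, X=0, W=2, Y=3, U=3) weight 1/504
  (Z=0, X=0, W=2, Y=4, U=3) weight 1/504
  (Z=0, X=1, W=2, Y=2, U=3) weight 1/126
  (Z=0, X=1, W=2, Y=3, U=3) weight 1/126
  (Z=0, X=1, W=2, Y=4, U=3) weight 1/126
  (Z=0, X=2, W=2, Y=2, U=3) weight 1/504
  (Z=0, X=2, W=2, Y=3, U=3) weight 1/504
  (Z=1, X=0, W=2, Y=2, U=2) weight 1/420
  … 9 more
Group by U:
  weight(U=2) = 1/56
  weight(U=3) = 1/28
Total weight = 1/56 + 1/28 = 3/56
P(U=2 | obs) = 1/56 / 3/56 = 1/3
P(U=3 | obs) = 1/28 / 3/56 = 2/3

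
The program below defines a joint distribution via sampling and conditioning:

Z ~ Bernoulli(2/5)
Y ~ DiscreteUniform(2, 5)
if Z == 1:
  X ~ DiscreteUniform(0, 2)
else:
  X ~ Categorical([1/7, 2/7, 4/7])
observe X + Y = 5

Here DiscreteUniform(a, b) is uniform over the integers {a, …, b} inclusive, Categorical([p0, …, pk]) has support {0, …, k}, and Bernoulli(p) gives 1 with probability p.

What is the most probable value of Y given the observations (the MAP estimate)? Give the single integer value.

Enumerate traces; 6 have nonzero weight after conditioning:
  (Z=0, Y=3, X=2) weight 3/35
  (Z=0, Y=4, X=1) weight 3/70
  (Z=0, Y=5, X=0) weight 3/140
  (Z=1, Y=3, X=2) weight 1/30
  (Z=1, Y=4, X=1) weight 1/30
  (Z=1, Y=5, X=0) weight 1/30
Group by Y:
  weight(Y=3) = 5/42
  weight(Y=4) = 8/105
  weight(Y=5) = 23/420
Total weight = 5/42 + 8/105 + 23/420 = 1/4
P(Y=3 | obs) = 5/42 / 1/4 = 10/21
P(Y=4 | obs) = 8/105 / 1/4 = 32/105
P(Y=5 | obs) = 23/420 / 1/4 = 23/105
argmax = 3

argmax_v P(Y = v | obs) = 3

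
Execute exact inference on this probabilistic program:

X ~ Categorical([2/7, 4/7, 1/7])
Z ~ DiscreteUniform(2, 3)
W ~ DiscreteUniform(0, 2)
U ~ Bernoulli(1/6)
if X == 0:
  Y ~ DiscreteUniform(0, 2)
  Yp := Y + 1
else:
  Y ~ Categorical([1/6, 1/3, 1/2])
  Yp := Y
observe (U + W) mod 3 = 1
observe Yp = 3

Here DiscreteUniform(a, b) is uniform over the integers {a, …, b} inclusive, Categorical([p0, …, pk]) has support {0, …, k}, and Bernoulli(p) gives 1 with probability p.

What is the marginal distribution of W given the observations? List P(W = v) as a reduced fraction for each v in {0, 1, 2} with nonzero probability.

Enumerate traces; 4 have nonzero weight after conditioning:
  (X=0, Z=2, W=0, U=1, Y=2) weight 1/378
  (X=0, Z=2, W=1, U=0, Y=2) weight 5/378
  (X=0, Z=3, W=0, U=1, Y=2) weight 1/378
  (X=0, Z=3, W=1, U=0, Y=2) weight 5/378
Group by W:
  weight(W=0) = 1/189
  weight(W=1) = 5/189
Total weight = 1/189 + 5/189 = 2/63
P(W=0 | obs) = 1/189 / 2/63 = 1/6
P(W=1 | obs) = 5/189 / 2/63 = 5/6

P(W=0) = 1/6, P(W=1) = 5/6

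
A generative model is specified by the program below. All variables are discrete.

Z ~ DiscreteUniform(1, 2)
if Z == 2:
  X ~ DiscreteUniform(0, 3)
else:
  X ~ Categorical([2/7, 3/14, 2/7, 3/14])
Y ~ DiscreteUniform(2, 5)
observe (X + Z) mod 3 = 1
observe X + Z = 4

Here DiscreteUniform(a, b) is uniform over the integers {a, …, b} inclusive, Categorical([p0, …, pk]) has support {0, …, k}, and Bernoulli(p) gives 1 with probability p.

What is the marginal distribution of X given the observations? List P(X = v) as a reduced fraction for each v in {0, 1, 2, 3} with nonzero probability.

Enumerate traces; 8 have nonzero weight after conditioning:
  (Z=1, X=3, Y=2) weight 3/112
  (Z=1, X=3, Y=3) weight 3/112
  (Z=1, X=3, Y=4) weight 3/112
  (Z=1, X=3, Y=5) weight 3/112
  (Z=2, X=2, Y=2) weight 1/32
  (Z=2, X=2, Y=3) weight 1/32
  (Z=2, X=2, Y=4) weight 1/32
  (Z=2, X=2, Y=5) weight 1/32
Group by X:
  weight(X=2) = 1/8
  weight(X=3) = 3/28
Total weight = 1/8 + 3/28 = 13/56
P(X=2 | obs) = 1/8 / 13/56 = 7/13
P(X=3 | obs) = 3/28 / 13/56 = 6/13

P(X=2) = 7/13, P(X=3) = 6/13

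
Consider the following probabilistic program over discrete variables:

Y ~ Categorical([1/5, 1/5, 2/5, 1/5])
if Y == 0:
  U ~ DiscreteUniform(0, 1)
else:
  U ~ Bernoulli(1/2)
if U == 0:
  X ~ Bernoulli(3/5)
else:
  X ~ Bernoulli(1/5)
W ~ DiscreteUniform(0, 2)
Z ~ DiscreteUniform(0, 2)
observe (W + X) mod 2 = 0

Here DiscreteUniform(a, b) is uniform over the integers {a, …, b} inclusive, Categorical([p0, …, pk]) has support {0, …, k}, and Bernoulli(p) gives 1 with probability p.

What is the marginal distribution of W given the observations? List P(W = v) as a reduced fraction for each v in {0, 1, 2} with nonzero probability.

P(W=0) = 3/8, P(W=1) = 1/4, P(W=2) = 3/8

Enumerate traces; 72 have nonzero weight after conditioning:
  (Y=0, U=0, X=0, W=0, Z=0) weight 1/225
  (Y=0, U=0, X=0, W=0, Z=1) weight 1/225
  (Y=0, U=0, X=0, W=0, Z=2) weight 1/225
  (Y=0, U=0, X=0, W=2, Z=0) weight 1/225
  (Y=0, U=0, X=0, W=2, Z=1) weight 1/225
  (Y=0, U=0, X=0, W=2, Z=2) weight 1/225
  (Y=0, U=0, X=1, W=1, Z=0) weight 1/150
  (Y=0, U=0, X=1, W=1, Z=1) weight 1/150
  … 64 more
Group by W:
  weight(W=0) = 1/5
  weight(W=1) = 2/15
  weight(W=2) = 1/5
Total weight = 1/5 + 2/15 + 1/5 = 8/15
P(W=0 | obs) = 1/5 / 8/15 = 3/8
P(W=1 | obs) = 2/15 / 8/15 = 1/4
P(W=2 | obs) = 1/5 / 8/15 = 3/8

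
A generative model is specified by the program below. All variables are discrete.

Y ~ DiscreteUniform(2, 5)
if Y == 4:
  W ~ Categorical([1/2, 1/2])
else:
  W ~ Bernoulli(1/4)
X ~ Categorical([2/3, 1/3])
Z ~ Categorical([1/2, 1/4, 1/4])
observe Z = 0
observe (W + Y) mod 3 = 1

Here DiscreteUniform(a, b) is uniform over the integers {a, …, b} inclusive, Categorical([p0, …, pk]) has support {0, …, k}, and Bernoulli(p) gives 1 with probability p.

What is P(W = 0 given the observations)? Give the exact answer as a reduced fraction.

Enumerate traces; 4 have nonzero weight after conditioning:
  (Y=3, W=1, X=0, Z=0) weight 1/48
  (Y=3, W=1, X=1, Z=0) weight 1/96
  (Y=4, W=0, X=0, Z=0) weight 1/24
  (Y=4, W=0, X=1, Z=0) weight 1/48
Group by W:
  weight(W=0) = 1/16
  weight(W=1) = 1/32
Total weight = 1/16 + 1/32 = 3/32
P(W=0 | obs) = 1/16 / 3/32 = 2/3
P(W=1 | obs) = 1/32 / 3/32 = 1/3

P(W = 0 | obs) = 2/3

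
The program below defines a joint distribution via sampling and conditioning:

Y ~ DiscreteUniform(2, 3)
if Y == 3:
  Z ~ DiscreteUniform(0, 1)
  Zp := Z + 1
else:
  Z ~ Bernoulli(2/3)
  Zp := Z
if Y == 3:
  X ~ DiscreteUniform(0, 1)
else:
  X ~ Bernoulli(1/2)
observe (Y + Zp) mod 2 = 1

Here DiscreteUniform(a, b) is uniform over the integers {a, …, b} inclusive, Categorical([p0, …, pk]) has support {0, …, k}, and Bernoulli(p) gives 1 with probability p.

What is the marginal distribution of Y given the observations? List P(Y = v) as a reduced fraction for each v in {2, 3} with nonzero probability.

Enumerate traces; 4 have nonzero weight after conditioning:
  (Y=2, Z=1, X=0) weight 1/6
  (Y=2, Z=1, X=1) weight 1/6
  (Y=3, Z=1, X=0) weight 1/8
  (Y=3, Z=1, X=1) weight 1/8
Group by Y:
  weight(Y=2) = 1/3
  weight(Y=3) = 1/4
Total weight = 1/3 + 1/4 = 7/12
P(Y=2 | obs) = 1/3 / 7/12 = 4/7
P(Y=3 | obs) = 1/4 / 7/12 = 3/7

P(Y=2) = 4/7, P(Y=3) = 3/7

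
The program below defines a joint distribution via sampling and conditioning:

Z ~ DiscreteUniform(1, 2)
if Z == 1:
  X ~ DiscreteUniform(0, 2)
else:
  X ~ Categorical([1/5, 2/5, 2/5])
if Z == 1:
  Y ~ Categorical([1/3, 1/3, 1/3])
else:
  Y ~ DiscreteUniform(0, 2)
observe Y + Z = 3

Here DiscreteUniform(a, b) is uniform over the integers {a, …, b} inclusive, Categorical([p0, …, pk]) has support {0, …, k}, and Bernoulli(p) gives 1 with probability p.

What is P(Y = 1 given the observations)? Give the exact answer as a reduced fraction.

P(Y = 1 | obs) = 1/2

Enumerate traces; 6 have nonzero weight after conditioning:
  (Z=1, X=0, Y=2) weight 1/18
  (Z=1, X=1, Y=2) weight 1/18
  (Z=1, X=2, Y=2) weight 1/18
  (Z=2, X=0, Y=1) weight 1/30
  (Z=2, X=1, Y=1) weight 1/15
  (Z=2, X=2, Y=1) weight 1/15
Group by Y:
  weight(Y=1) = 1/6
  weight(Y=2) = 1/6
Total weight = 1/6 + 1/6 = 1/3
P(Y=1 | obs) = 1/6 / 1/3 = 1/2
P(Y=2 | obs) = 1/6 / 1/3 = 1/2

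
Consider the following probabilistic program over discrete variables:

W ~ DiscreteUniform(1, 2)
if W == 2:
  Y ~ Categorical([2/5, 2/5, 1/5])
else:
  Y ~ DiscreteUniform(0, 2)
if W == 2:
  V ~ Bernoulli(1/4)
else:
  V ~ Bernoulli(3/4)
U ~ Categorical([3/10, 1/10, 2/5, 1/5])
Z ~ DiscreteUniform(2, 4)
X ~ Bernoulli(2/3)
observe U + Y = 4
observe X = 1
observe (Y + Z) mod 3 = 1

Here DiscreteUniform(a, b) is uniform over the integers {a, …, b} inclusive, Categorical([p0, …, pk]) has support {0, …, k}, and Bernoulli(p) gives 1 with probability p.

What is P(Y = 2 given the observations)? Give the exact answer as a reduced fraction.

P(Y = 2 | obs) = 16/27

Enumerate traces; 8 have nonzero weight after conditioning:
  (W=1, Y=1, V=0, U=3, Z=3, X=1) weight 1/540
  (W=1, Y=1, V=1, U=3, Z=3, X=1) weight 1/180
  (W=1, Y=2, V=0, U=2, Z=2, X=1) weight 1/270
  (W=1, Y=2, V=1, U=2, Z=2, X=1) weight 1/90
  (W=2, Y=1, V=0, U=3, Z=3, X=1) weight 1/150
  (W=2, Y=1, V=1, U=3, Z=3, X=1) weight 1/450
  (W=2, Y=2, V=0, U=2, Z=2, X=1) weight 1/150
  (W=2, Y=2, V=1, U=2, Z=2, X=1) weight 1/450
Group by Y:
  weight(Y=1) = 11/675
  weight(Y=2) = 16/675
Total weight = 11/675 + 16/675 = 1/25
P(Y=1 | obs) = 11/675 / 1/25 = 11/27
P(Y=2 | obs) = 16/675 / 1/25 = 16/27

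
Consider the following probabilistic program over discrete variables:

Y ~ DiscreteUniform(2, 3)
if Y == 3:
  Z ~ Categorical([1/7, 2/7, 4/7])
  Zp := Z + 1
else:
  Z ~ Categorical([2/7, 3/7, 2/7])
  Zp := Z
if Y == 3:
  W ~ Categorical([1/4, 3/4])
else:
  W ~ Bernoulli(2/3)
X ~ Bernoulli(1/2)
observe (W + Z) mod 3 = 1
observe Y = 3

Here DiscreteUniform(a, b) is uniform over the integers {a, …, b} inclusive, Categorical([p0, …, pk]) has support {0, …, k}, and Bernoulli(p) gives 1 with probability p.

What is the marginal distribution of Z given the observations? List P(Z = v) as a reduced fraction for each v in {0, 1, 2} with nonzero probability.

P(Z=0) = 3/5, P(Z=1) = 2/5

Enumerate traces; 4 have nonzero weight after conditioning:
  (Y=3, Z=0, W=1, X=0) weight 3/112
  (Y=3, Z=0, W=1, X=1) weight 3/112
  (Y=3, Z=1, W=0, X=0) weight 1/56
  (Y=3, Z=1, W=0, X=1) weight 1/56
Group by Z:
  weight(Z=0) = 3/56
  weight(Z=1) = 1/28
Total weight = 3/56 + 1/28 = 5/56
P(Z=0 | obs) = 3/56 / 5/56 = 3/5
P(Z=1 | obs) = 1/28 / 5/56 = 2/5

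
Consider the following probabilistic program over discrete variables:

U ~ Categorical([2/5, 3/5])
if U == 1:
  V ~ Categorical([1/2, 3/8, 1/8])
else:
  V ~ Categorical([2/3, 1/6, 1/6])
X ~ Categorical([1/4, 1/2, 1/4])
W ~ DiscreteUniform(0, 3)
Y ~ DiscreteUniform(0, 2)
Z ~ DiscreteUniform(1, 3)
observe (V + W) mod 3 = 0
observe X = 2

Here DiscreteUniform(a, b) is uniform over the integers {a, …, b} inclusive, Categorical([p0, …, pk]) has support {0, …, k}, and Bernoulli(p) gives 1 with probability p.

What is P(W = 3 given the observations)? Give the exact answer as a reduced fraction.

P(W = 3 | obs) = 17/47

Enumerate traces; 72 have nonzero weight after conditioning:
  (U=0, V=0, X=2, W=0, Y=0, Z=1) weight 1/540
  (U=0, V=0, X=2, W=0, Y=0, Z=2) weight 1/540
  (U=0, V=0, X=2, W=0, Y=0, Z=3) weight 1/540
  (U=0, V=0, X=2, W=0, Y=1, Z=1) weight 1/540
  (U=0, V=0, X=2, W=0, Y=1, Z=2) weight 1/540
  (U=0, V=0, X=2, W=0, Y=1, Z=3) weight 1/540
  (U=0, V=0, X=2, W=0, Y=2, Z=1) weight 1/540
  (U=0, V=0, X=2, W=0, Y=2, Z=2) weight 1/540
  (U=0, V=0, X=2, W=3, Y=0, Z=1) weight 1/540
  (U=0, V=1, X=2, W=2, Y=0, Z=1) weight 1/2160
  … 62 more
Group by W:
  weight(W=0) = 17/480
  weight(W=1) = 17/1920
  weight(W=2) = 7/384
  weight(W=3) = 17/480
Total weight = 17/480 + 17/1920 + 7/384 + 17/480 = 47/480
P(W=0 | obs) = 17/480 / 47/480 = 17/47
P(W=1 | obs) = 17/1920 / 47/480 = 17/188
P(W=2 | obs) = 7/384 / 47/480 = 35/188
P(W=3 | obs) = 17/480 / 47/480 = 17/47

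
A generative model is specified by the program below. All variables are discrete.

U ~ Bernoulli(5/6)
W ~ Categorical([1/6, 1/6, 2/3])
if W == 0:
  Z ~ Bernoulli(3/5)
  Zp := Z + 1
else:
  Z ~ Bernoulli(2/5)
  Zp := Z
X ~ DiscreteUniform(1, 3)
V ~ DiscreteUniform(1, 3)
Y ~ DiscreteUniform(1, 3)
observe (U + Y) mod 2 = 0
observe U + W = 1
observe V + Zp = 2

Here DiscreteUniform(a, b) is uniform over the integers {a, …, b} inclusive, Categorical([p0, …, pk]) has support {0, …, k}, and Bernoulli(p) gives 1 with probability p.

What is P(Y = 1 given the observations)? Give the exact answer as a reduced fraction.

Enumerate traces; 12 have nonzero weight after conditioning:
  (U=0, W=1, Z=0, X=1, V=2, Y=2) weight 1/1620
  (U=0, W=1, Z=0, X=2, V=2, Y=2) weight 1/1620
  (U=0, W=1, Z=0, X=3, V=2, Y=2) weight 1/1620
  (U=0, W=1, Z=1, X=1, V=1, Y=2) weight 1/2430
  (U=0, W=1, Z=1, X=2, V=1, Y=2) weight 1/2430
  (U=0, W=1, Z=1, X=3, V=1, Y=2) weight 1/2430
  (U=1, W=0, Z=0, X=1, V=1, Y=1) weight 1/486
  (U=1, W=0, Z=0, X=1, V=1, Y=3) weight 1/486
  … 4 more
Group by Y:
  weight(Y=1) = 1/162
  weight(Y=2) = 1/324
  weight(Y=3) = 1/162
Total weight = 1/162 + 1/324 + 1/162 = 5/324
P(Y=1 | obs) = 1/162 / 5/324 = 2/5
P(Y=2 | obs) = 1/324 / 5/324 = 1/5
P(Y=3 | obs) = 1/162 / 5/324 = 2/5

P(Y = 1 | obs) = 2/5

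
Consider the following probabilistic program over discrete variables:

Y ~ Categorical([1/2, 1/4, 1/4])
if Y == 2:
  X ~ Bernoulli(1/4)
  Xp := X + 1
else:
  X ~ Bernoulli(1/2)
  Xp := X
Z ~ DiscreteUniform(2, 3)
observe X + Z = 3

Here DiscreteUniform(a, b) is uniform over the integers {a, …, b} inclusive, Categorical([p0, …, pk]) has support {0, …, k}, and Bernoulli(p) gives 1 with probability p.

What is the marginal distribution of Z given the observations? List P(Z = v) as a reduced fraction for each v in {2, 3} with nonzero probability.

P(Z=2) = 7/16, P(Z=3) = 9/16

Enumerate traces; 6 have nonzero weight after conditioning:
  (Y=0, X=0, Z=3) weight 1/8
  (Y=0, X=1, Z=2) weight 1/8
  (Y=1, X=0, Z=3) weight 1/16
  (Y=1, X=1, Z=2) weight 1/16
  (Y=2, X=0, Z=3) weight 3/32
  (Y=2, X=1, Z=2) weight 1/32
Group by Z:
  weight(Z=2) = 7/32
  weight(Z=3) = 9/32
Total weight = 7/32 + 9/32 = 1/2
P(Z=2 | obs) = 7/32 / 1/2 = 7/16
P(Z=3 | obs) = 9/32 / 1/2 = 9/16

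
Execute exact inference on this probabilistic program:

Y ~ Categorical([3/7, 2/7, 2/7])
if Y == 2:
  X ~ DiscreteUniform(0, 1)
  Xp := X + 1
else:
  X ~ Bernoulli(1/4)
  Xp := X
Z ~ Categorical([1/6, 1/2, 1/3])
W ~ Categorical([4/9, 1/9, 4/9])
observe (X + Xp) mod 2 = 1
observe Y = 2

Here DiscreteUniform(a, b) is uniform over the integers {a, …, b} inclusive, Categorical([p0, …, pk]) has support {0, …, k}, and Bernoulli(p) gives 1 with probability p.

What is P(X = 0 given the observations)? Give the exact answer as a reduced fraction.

Enumerate traces; 18 have nonzero weight after conditioning:
  (Y=2, X=0, Z=0, W=0) weight 2/189
  (Y=2, X=0, Z=0, W=1) weight 1/378
  (Y=2, X=0, Z=0, W=2) weight 2/189
  (Y=2, X=0, Z=1, W=0) weight 2/63
  (Y=2, X=0, Z=1, W=1) weight 1/126
  (Y=2, X=0, Z=1, W=2) weight 2/63
  (Y=2, X=0, Z=2, W=0) weight 4/189
  (Y=2, X=0, Z=2, W=1) weight 1/189
  (Y=2, X=1, Z=0, W=0) weight 2/189
  … 9 more
Group by X:
  weight(X=0) = 1/7
  weight(X=1) = 1/7
Total weight = 1/7 + 1/7 = 2/7
P(X=0 | obs) = 1/7 / 2/7 = 1/2
P(X=1 | obs) = 1/7 / 2/7 = 1/2

P(X = 0 | obs) = 1/2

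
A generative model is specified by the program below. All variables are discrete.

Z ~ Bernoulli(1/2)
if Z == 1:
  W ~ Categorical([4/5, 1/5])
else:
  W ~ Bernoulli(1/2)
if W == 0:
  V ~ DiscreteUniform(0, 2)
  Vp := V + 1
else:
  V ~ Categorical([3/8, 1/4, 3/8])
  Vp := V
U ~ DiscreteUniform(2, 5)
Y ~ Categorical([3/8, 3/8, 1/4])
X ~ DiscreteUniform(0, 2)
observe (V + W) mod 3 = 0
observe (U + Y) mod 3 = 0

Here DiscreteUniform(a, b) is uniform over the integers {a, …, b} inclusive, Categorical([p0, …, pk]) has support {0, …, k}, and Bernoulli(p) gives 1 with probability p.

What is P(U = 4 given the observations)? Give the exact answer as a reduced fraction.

Enumerate traces; 48 have nonzero weight after conditioning:
  (Z=0, W=0, V=0, U=2, Y=1, X=0) weight 1/384
  (Z=0, W=0, V=0, U=2, Y=1, X=1) weight 1/384
  (Z=0, W=0, V=0, U=2, Y=1, X=2) weight 1/384
  (Z=0, W=0, V=0, U=3, Y=0, X=0) weight 1/384
  (Z=0, W=0, V=0, U=3, Y=0, X=1) weight 1/384
  (Z=0, W=0, V=0, U=3, Y=0, X=2) weight 1/384
  (Z=0, W=0, V=0, U=4, Y=2, X=0) weight 1/576
  (Z=0, W=0, V=0, U=4, Y=2, X=1) weight 1/576
  (Z=0, W=0, V=0, U=5, Y=1, X=0) weight 1/384
  … 39 more
Group by U:
  weight(U=2) = 167/5120
  weight(U=3) = 167/5120
  weight(U=4) = 167/7680
  weight(U=5) = 167/5120
Total weight = 167/5120 + 167/5120 + 167/7680 + 167/5120 = 1837/15360
P(U=2 | obs) = 167/5120 / 1837/15360 = 3/11
P(U=3 | obs) = 167/5120 / 1837/15360 = 3/11
P(U=4 | obs) = 167/7680 / 1837/15360 = 2/11
P(U=5 | obs) = 167/5120 / 1837/15360 = 3/11

P(U = 4 | obs) = 2/11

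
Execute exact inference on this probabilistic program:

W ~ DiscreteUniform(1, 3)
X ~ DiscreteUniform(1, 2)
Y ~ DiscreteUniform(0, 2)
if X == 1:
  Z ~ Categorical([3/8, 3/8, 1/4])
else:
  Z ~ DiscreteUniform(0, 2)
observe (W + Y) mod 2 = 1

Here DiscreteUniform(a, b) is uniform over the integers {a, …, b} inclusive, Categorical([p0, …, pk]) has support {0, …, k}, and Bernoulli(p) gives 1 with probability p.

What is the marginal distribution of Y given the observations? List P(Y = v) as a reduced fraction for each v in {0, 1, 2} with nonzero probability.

Enumerate traces; 30 have nonzero weight after conditioning:
  (W=1, X=1, Y=0, Z=0) weight 1/48
  (W=1, X=1, Y=0, Z=1) weight 1/48
  (W=1, X=1, Y=0, Z=2) weight 1/72
  (W=1, X=1, Y=2, Z=0) weight 1/48
  (W=1, X=1, Y=2, Z=1) weight 1/48
  (W=1, X=1, Y=2, Z=2) weight 1/72
  (W=1, X=2, Y=0, Z=0) weight 1/54
  (W=1, X=2, Y=0, Z=1) weight 1/54
  (W=2, X=1, Y=1, Z=0) weight 1/48
  … 21 more
Group by Y:
  weight(Y=0) = 2/9
  weight(Y=1) = 1/9
  weight(Y=2) = 2/9
Total weight = 2/9 + 1/9 + 2/9 = 5/9
P(Y=0 | obs) = 2/9 / 5/9 = 2/5
P(Y=1 | obs) = 1/9 / 5/9 = 1/5
P(Y=2 | obs) = 2/9 / 5/9 = 2/5

P(Y=0) = 2/5, P(Y=1) = 1/5, P(Y=2) = 2/5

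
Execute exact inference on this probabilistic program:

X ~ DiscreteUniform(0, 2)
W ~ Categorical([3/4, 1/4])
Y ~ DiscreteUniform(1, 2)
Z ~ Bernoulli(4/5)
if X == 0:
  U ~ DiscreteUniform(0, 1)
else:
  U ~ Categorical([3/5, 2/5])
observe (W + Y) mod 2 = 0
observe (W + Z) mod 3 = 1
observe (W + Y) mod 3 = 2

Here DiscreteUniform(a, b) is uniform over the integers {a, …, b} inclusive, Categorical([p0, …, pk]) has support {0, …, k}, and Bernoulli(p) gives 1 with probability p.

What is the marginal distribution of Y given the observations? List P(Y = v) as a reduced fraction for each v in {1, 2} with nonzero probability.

P(Y=1) = 1/13, P(Y=2) = 12/13

Enumerate traces; 12 have nonzero weight after conditioning:
  (X=0, W=0, Y=2, Z=1, U=0) weight 1/20
  (X=0, W=0, Y=2, Z=1, U=1) weight 1/20
  (X=0, W=1, Y=1, Z=0, U=0) weight 1/240
  (X=0, W=1, Y=1, Z=0, U=1) weight 1/240
  (X=1, W=0, Y=2, Z=1, U=0) weight 3/50
  (X=1, W=0, Y=2, Z=1, U=1) weight 1/25
  (X=1, W=1, Y=1, Z=0, U=0) weight 1/200
  (X=1, W=1, Y=1, Z=0, U=1) weight 1/300
  … 4 more
Group by Y:
  weight(Y=1) = 1/40
  weight(Y=2) = 3/10
Total weight = 1/40 + 3/10 = 13/40
P(Y=1 | obs) = 1/40 / 13/40 = 1/13
P(Y=2 | obs) = 3/10 / 13/40 = 12/13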